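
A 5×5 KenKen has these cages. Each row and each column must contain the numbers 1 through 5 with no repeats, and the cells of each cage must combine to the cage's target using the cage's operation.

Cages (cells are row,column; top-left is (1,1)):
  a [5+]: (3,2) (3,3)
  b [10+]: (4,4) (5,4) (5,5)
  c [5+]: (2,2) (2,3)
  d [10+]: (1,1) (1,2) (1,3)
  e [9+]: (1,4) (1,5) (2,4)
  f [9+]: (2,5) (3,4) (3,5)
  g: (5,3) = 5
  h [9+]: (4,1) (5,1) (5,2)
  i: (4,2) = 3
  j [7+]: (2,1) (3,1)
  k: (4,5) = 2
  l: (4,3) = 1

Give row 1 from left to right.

3 5 2 1 4

Cage i is given, leaving (4,2) = 3.
Cage l is given, so (4,3) = 1.
Cage k is given, so (4,5) = 2.
G is a freebie, which forces (5,3) = 5.
Column 2 needs a 4, and only (5,2) is open for it.
Cage h needs sum 9; hence (4,1) = 4.
Cage b has sum 10, which forces (4,4) = 5.
The 3 cells of cage h must have sum 9, so (5,1) = 1.
Cage b needs sum 10, which forces (5,4) = 2.
Cage b needs sum 10, so (5,5) = 3.
Column 1 needs a 3, and only (1,1) is open for it.
Cage d has sum 10, which forces (1,2) = 5.
The 3 cells of cage d must have sum 10, leaving (1,3) = 2.
Row 1 now contains 3, which forces (1,4) = 1.
5 is placed in row 1, which forces (1,5) = 4.
Cage e has sum 9, leaving (2,4) = 4.
The 3 cells of cage f must have sum 9, leaving (3,4) = 3.
Cage c needs two cells with sum 5; hence (2,2) = 2.
Row 2 already has 4, leaving (2,3) = 3.
Cage a needs two cells with sum 5, so (3,2) = 1.
Row 3 already has 3, so (3,3) = 4.
1 is placed in row 3; hence (3,5) = 5.
Row 2 now contains 2, leaving (2,1) = 5.
5 is placed in column 5, leaving (2,5) = 1.
Row 3 now contains 5, so (3,1) = 2.
The full grid is 3 5 2 1 4 / 5 2 3 4 1 / 2 1 4 3 5 / 4 3 1 5 2 / 1 4 5 2 3.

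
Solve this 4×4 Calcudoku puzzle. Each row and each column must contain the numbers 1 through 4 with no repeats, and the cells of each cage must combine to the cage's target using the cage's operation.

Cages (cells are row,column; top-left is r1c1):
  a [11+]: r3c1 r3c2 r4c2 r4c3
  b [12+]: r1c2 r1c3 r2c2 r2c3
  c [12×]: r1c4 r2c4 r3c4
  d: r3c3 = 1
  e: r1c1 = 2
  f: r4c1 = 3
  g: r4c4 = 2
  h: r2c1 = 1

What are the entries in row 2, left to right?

E is a freebie, leaving r1c1 = 2.
Cage h is given, which forces r2c1 = 1.
Cage d is given; hence r3c3 = 1.
Cage f is a single given cell, so r4c1 = 3.
Cage g is a single given cell; hence r4c4 = 2.
Cage c has product 12, which forces r1c4 = 1.
Column 1 already has 3, which forces r3c1 = 4.
Cage a needs sum 11, leaving r3c2 = 2.
Row 3 already has 4, which forces r3c4 = 3.
Cage a has sum 11, so r4c2 = 1.
2 is placed in row 4, leaving r4c3 = 4.
The 4 cells of cage b must have sum 12, which forces r1c2 = 4.
4 is placed in column 3, so r1c3 = 3.
The 4 cells of cage b must have sum 12; hence r2c2 = 3.
Cage b needs sum 12, which forces r2c3 = 2.
3 is placed in column 4, so r2c4 = 4.
Completed grid: 2 4 3 1 / 1 3 2 4 / 4 2 1 3 / 3 1 4 2.

1 3 2 4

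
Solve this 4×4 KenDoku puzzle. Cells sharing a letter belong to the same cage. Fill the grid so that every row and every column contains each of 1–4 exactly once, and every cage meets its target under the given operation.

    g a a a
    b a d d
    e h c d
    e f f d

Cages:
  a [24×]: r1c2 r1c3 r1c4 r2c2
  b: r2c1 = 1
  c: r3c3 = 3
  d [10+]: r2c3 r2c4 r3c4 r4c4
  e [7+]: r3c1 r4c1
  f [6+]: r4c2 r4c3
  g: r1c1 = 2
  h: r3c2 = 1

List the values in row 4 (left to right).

Cage g is given, so r1c1 = 2.
Cage b is given, which forces r2c1 = 1.
H is a freebie, which forces r3c2 = 1.
Cage c is a single given cell, which forces r3c3 = 3.
Cage a needs product 24, so r2c2 = 2.
Row 2 now contains 2; hence r2c3 = 4.
The 4 cells of cage d must have sum 10, which forces r2c4 = 3.
Row 3 already has 3; hence r3c1 = 4.
Row 3 already has 4, which forces r3c4 = 2.
Cage e's pair has sum 7; hence r4c1 = 3.
Column 2 now contains 2, which forces r4c2 = 4.
Column 3 now contains 4, which forces r4c3 = 2.
Cage d has sum 10; hence r4c4 = 1.
Column 2 now contains 4, so r1c2 = 3.
Column 3 now contains 4, so r1c3 = 1.
Column 4 now contains 1, which forces r1c4 = 4.
Completed grid: 2 3 1 4 / 1 2 4 3 / 4 1 3 2 / 3 4 2 1.

3 4 2 1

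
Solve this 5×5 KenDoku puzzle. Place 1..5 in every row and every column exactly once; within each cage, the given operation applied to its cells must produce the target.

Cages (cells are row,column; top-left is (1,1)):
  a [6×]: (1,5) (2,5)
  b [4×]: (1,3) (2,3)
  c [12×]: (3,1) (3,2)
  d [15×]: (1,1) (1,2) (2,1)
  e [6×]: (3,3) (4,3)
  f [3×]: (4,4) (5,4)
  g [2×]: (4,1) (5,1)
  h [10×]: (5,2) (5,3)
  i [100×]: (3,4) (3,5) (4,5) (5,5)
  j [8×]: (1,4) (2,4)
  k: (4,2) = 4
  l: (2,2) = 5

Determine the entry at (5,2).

2

Cage l is a single given cell; hence (2,2) = 5.
The 4 cells of cage i must have product 100, leaving (3,4) = 5.
Cage k is given, which forces (4,2) = 4.
Column 2 already has 5; hence (5,2) = 2.
Row 5 already has 2, leaving (5,3) = 5.
The 3 cells of cage d must have product 15, so (1,1) = 5.
The two cells of cage c must have product 12, so (3,1) = 4.
4 is placed in column 2, which forces (3,2) = 3.
3 is placed in row 3; hence (3,3) = 2.
Row 3 already has 4, leaving (3,5) = 1.
Cage g needs two cells with product 2, leaving (4,1) = 2.
Column 3 now contains 2, leaving (4,3) = 3.
Row 4 now contains 3, which forces (4,4) = 1.
Cage i has product 100, leaving (4,5) = 5.
Row 5 already has 2; hence (5,1) = 1.
Column 4 now contains 1, so (5,4) = 3.
1 is placed in column 5, which forces (5,5) = 4.
Column 2 now contains 3, leaving (1,2) = 1.
Row 1 already has 1, which forces (1,3) = 4.
Row 1 already has 4, so (1,4) = 2.
2 is placed in row 1, leaving (1,5) = 3.
Column 1 already has 1, so (2,1) = 3.
4 is placed in column 3, which forces (2,3) = 1.
Column 4 already has 2, so (2,4) = 4.
Column 5 already has 3, which forces (2,5) = 2.
The full grid is 5 1 4 2 3 / 3 5 1 4 2 / 4 3 2 5 1 / 2 4 3 1 5 / 1 2 5 3 4.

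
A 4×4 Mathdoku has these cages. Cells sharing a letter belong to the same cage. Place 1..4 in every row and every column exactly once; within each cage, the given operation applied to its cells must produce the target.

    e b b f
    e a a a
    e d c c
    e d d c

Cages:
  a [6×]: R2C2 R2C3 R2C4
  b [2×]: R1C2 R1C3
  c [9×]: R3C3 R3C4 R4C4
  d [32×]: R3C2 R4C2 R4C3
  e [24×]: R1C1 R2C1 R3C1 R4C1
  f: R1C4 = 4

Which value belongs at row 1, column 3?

Cage f is given, which forces R1C4 = 4.
Cage d has product 32, leaving R3C2 = 4.
The 3 cells of cage c must have product 9, which forces R3C3 = 3.
Cage c has product 9, which forces R3C4 = 1.
The 3 cells of cage d must have product 32, so R4C2 = 2.
Cage d has product 32; hence R4C3 = 4.
The 3 cells of cage c must have product 9, which forces R4C4 = 3.
Cage e has product 24; hence R1C1 = 3.
Column 2 already has 2, which forces R1C2 = 1.
Cage b needs two cells with product 2, leaving R1C3 = 2.
Cage e needs product 24; hence R2C1 = 4.
Cage a needs product 6, so R2C2 = 3.
Cage a needs product 6; hence R2C3 = 1.
Column 4 now contains 3; hence R2C4 = 2.
Row 3 now contains 1, leaving R3C1 = 2.
Row 4 already has 3; hence R4C1 = 1.
Filled in: 3 1 2 4 / 4 3 1 2 / 2 4 3 1 / 1 2 4 3.

2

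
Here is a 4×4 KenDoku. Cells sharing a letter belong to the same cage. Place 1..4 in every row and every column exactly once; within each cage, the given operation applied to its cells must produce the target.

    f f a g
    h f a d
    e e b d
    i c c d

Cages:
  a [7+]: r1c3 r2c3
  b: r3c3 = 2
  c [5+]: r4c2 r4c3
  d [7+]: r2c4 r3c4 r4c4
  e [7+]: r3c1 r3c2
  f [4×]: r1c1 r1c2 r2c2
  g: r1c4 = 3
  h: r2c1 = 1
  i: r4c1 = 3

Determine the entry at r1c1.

2

G is a freebie, which forces r1c4 = 3.
H is a freebie, which forces r2c1 = 1.
Row 2 already has 1; hence r2c2 = 2.
Row 2 now contains 2, leaving r2c4 = 4.
Cage b is a single given cell, leaving r3c3 = 2.
2 is placed in row 3, leaving r3c4 = 1.
I is a freebie, which forces r4c1 = 3.
Column 4 now contains 1; hence r4c4 = 2.
1 is placed in column 1; hence r1c1 = 2.
The 3 cells of cage f must have product 4, which forces r1c2 = 1.
Row 1 now contains 3; hence r1c3 = 4.
Row 2 now contains 4, so r2c3 = 3.
3 is placed in column 1, so r3c1 = 4.
Cage e needs two cells with sum 7; hence r3c2 = 3.
Column 2 now contains 1, so r4c2 = 4.
4 is placed in column 3, which forces r4c3 = 1.
Completed grid: 2 1 4 3 / 1 2 3 4 / 4 3 2 1 / 3 4 1 2.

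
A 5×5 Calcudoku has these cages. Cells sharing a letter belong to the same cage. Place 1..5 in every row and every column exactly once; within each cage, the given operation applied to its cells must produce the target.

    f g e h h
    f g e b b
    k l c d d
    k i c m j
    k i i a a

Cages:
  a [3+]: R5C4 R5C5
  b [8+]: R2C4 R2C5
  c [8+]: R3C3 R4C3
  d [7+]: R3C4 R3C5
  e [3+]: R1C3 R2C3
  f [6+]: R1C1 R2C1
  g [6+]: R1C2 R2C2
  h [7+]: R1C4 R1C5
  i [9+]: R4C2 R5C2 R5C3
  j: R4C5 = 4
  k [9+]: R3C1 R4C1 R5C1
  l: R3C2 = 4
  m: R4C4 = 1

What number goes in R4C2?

L is a freebie, so R3C2 = 4.
M is a freebie; hence R4C4 = 1.
Cage j is a single given cell, so R4C5 = 4.
Column 4 already has 1; hence R5C4 = 2.
2 is placed in row 5; hence R5C5 = 1.
Cage d needs two cells with sum 7, leaving R3C4 = 5.
Cage d needs two cells with sum 7; hence R3C5 = 2.
Cage i needs sum 9, leaving R4C2 = 2.
Cage i has sum 9, leaving R5C2 = 3.
Cage i has sum 9, which forces R5C3 = 4.
5 is placed in column 4; hence R1C4 = 4.
2 is placed in column 5, leaving R1C5 = 3.
5 is placed in column 4, leaving R2C4 = 3.
The two cells of cage b must have sum 8, which forces R2C5 = 5.
The 3 cells of cage k must have sum 9, so R3C1 = 1.
Row 3 now contains 5, which forces R3C3 = 3.
The 3 cells of cage k must have sum 9, so R4C1 = 3.
The two cells of cage c must have sum 8, so R4C3 = 5.
4 is placed in row 5, which forces R5C1 = 5.
5 is placed in column 1, which forces R1C1 = 2.
The two cells of cage g must have sum 6; hence R1C2 = 5.
2 is placed in row 1, so R1C3 = 1.
Cage f needs two cells with sum 6; hence R2C1 = 4.
Row 2 now contains 5; hence R2C2 = 1.
Column 3 already has 1, which forces R2C3 = 2.
Completed grid: 2 5 1 4 3 / 4 1 2 3 5 / 1 4 3 5 2 / 3 2 5 1 4 / 5 3 4 2 1.

2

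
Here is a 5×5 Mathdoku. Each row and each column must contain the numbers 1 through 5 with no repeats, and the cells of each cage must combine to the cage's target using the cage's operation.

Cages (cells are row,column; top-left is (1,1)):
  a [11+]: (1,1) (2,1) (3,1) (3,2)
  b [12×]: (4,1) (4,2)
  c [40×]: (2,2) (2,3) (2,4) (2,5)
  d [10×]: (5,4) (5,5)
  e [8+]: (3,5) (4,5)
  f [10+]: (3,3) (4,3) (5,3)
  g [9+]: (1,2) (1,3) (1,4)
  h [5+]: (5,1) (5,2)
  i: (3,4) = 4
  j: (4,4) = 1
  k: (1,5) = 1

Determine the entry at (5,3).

K is a freebie, which forces (1,5) = 1.
Cage i is given, leaving (3,4) = 4.
Cage j is a single given cell, leaving (4,4) = 1.
The only place for 5 in row 1 is (1,1).
Row 2 needs a 3, and only (2,1) is open for it.
Column 1 now contains 3, leaving (4,1) = 4.
Cage b needs two cells with product 12; hence (4,2) = 3.
Row 4 already has 3, so (4,5) = 5.
Column 5 already has 5, which forces (5,5) = 2.
Column 5 already has 2, so (2,5) = 4.
Column 5 already has 5, leaving (3,5) = 3.
Row 4 now contains 5, leaving (4,3) = 2.
Row 5 already has 2, so (5,1) = 1.
Cage h's pair has sum 5, leaving (5,2) = 4.
Row 5 already has 2, so (5,4) = 5.
Column 2 already has 4, leaving (1,2) = 2.
Cage g needs sum 9, which forces (1,3) = 4.
Cage g has sum 9, so (1,4) = 3.
Column 4 already has 5, so (2,4) = 2.
1 is placed in column 1, leaving (3,1) = 2.
The 4 cells of cage a must have sum 11, which forces (3,2) = 1.
Row 3 now contains 3; hence (3,3) = 5.
5 is placed in row 5; hence (5,3) = 3.
Column 2 already has 1, so (2,2) = 5.
Column 3 already has 5, leaving (2,3) = 1.
Filled in: 5 2 4 3 1 / 3 5 1 2 4 / 2 1 5 4 3 / 4 3 2 1 5 / 1 4 3 5 2.

3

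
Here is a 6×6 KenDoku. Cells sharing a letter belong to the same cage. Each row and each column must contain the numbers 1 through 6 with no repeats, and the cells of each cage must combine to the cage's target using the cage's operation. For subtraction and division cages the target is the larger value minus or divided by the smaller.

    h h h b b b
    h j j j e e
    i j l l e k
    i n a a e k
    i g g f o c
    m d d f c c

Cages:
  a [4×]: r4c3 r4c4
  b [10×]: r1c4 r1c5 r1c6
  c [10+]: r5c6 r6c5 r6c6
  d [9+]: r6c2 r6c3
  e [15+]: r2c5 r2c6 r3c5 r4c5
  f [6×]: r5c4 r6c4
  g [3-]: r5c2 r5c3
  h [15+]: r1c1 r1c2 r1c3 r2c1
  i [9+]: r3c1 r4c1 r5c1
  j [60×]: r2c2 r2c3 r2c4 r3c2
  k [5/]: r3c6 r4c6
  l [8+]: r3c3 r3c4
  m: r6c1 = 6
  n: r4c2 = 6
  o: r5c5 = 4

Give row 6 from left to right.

6 5 4 2 1 3

Cage n is a single given cell, leaving r4c2 = 6.
O is a freebie; hence r5c5 = 4.
M is a freebie, leaving r6c1 = 6.
The only place for 6 in row 1 is r1c3.
Cage k needs two cells with quotient 5; hence r3c6 = 1.
{1, 4} are confined to r4c3 and r4c4 in row 4, so r4c6 = 5.
The 3 cells of cage c must have sum 10, so r5c6 = 6.
Column 6 now contains 1; hence r6c6 = 3.
Column 6 now contains 5, so r1c6 = 2.
2 is placed in column 6; hence r2c6 = 4.
6 is placed in row 5, which forces r5c4 = 3.
Cage f's pair has product 6, leaving r6c4 = 2.
3 is placed in row 6, leaving r6c5 = 1.
Cage b has product 10, which forces r1c4 = 1.
Column 5 already has 1, so r1c5 = 5.
Cage i needs sum 9, so r3c1 = 5.
Row 3 now contains 5; hence r3c4 = 6.
Cage i has sum 9, so r4c1 = 3.
Column 4 already has 1, so r4c4 = 4.
Row 4 already has 3; hence r4c5 = 2.
3 is placed in row 5; hence r5c1 = 1.
3 is placed in column 1, which forces r1c1 = 4.
Cage h has sum 15, which forces r1c2 = 3.
Column 1 now contains 1, leaving r2c1 = 2.
Column 2 now contains 3, so r2c2 = 1.
1 is placed in row 2, so r2c3 = 3.
Column 4 already has 6, which forces r2c4 = 5.
The 4 cells of cage e must have sum 15; hence r2c5 = 6.
Cage l needs two cells with sum 8, so r3c3 = 2.
2 is placed in column 5, which forces r3c5 = 3.
Row 4 now contains 4; hence r4c3 = 1.
Column 3 now contains 2, leaving r5c3 = 5.
5 is placed in column 3, which forces r6c3 = 4.
Row 3 already has 2; hence r3c2 = 4.
5 is placed in row 5, so r5c2 = 2.
Row 6 already has 4, so r6c2 = 5.
The full grid is 4 3 6 1 5 2 / 2 1 3 5 6 4 / 5 4 2 6 3 1 / 3 6 1 4 2 5 / 1 2 5 3 4 6 / 6 5 4 2 1 3.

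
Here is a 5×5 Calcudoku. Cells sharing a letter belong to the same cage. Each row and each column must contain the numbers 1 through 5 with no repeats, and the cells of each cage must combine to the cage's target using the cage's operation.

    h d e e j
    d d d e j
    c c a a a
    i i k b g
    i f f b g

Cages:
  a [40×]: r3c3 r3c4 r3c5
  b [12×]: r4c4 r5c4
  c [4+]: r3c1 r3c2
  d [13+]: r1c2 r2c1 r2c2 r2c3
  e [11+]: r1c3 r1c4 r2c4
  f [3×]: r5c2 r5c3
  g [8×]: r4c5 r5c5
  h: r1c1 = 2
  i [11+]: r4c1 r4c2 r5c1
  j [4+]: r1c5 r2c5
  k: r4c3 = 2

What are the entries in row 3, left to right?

3 1 4 2 5

Cage h is given; hence r1c1 = 2.
Cage k is a single given cell; hence r4c3 = 2.
Row 4 already has 2; hence r4c5 = 4.
Column 5 already has 4, so r5c5 = 2.
The 3 cells of cage a must have product 40, so r3c3 = 4.
The 3 cells of cage a must have product 40, so r3c4 = 2.
2 is placed in column 5; hence r3c5 = 5.
Row 4 now contains 4; hence r4c4 = 3.
Cage b needs two cells with product 12; hence r5c4 = 4.
The 3 cells of cage e must have sum 11; hence r1c3 = 5.
Cage e has sum 11, which forces r1c4 = 1.
Row 1 now contains 1, so r1c5 = 3.
Column 4 already has 4, so r2c4 = 5.
Column 5 already has 3, leaving r2c5 = 1.
Cage i needs sum 11, leaving r4c1 = 1.
3 is placed in row 4, so r4c2 = 5.
Cage i has sum 11, so r5c1 = 5.
3 is placed in row 1, which forces r1c2 = 4.
The 4 cells of cage d must have sum 13, so r2c1 = 4.
Cage d has sum 13, which forces r2c2 = 2.
Row 2 already has 1; hence r2c3 = 3.
1 is placed in column 1, leaving r3c1 = 3.
Cage c needs two cells with sum 4; hence r3c2 = 1.
1 is placed in column 2, so r5c2 = 3.
Column 3 already has 3; hence r5c3 = 1.
Filled in: 2 4 5 1 3 / 4 2 3 5 1 / 3 1 4 2 5 / 1 5 2 3 4 / 5 3 1 4 2.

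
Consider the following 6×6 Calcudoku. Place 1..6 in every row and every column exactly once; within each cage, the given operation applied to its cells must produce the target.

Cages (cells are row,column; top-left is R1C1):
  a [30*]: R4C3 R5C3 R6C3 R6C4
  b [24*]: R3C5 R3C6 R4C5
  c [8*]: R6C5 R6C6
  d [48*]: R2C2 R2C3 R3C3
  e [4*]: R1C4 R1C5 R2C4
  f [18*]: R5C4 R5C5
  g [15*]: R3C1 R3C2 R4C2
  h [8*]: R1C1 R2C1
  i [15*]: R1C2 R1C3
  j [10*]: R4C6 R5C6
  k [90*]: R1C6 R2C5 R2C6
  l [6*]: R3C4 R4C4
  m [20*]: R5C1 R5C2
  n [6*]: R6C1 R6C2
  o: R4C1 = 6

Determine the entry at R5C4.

Cage o is a single given cell, leaving R4C1 = 6.
Row 1 needs a 6, and only R1C6 is open for it.
In row 2, 1 can only go at R2C4, so R2C4 = 1.
Column 4 now contains 1, which forces R1C4 = 4.
Cage e needs product 4; hence R1C5 = 1.
Row 1 already has 4, leaving R1C1 = 2.
The two cells of cage h must have product 8, so R2C1 = 4.
4 is placed in column 1, leaving R5C1 = 5.
Row 5 already has 5, so R5C2 = 4.
Row 5 already has 5; hence R5C6 = 2.
Column 6 already has 2, leaving R6C6 = 4.
Cage d has product 48, which forces R3C3 = 4.
Column 6 already has 2, leaving R4C6 = 5.
Row 6 already has 4, so R6C5 = 2.
The 3 cells of cage k must have product 90, which forces R2C5 = 5.
Column 6 now contains 5, which forces R2C6 = 3.
The 3 cells of cage g must have product 15, leaving R3C2 = 5.
Column 5 now contains 2, so R3C5 = 6.
Cage b needs product 24, leaving R3C6 = 1.
Cage a has product 30, so R4C3 = 2.
Row 4 now contains 2, so R4C4 = 3.
Column 5 now contains 2; hence R4C5 = 4.
Column 4 now contains 3, leaving R5C4 = 6.
Column 5 now contains 6, which forces R5C5 = 3.
Cage n needs two cells with product 6, which forces R6C1 = 1.
Row 6 already has 2; hence R6C2 = 6.
Column 4 now contains 3; hence R6C4 = 5.
Column 2 already has 5; hence R1C2 = 3.
Cage i's pair has product 15, so R1C3 = 5.
Column 2 now contains 6, so R2C2 = 2.
Column 3 now contains 2, leaving R2C3 = 6.
1 is placed in row 3; hence R3C1 = 3.
Column 4 now contains 3, which forces R3C4 = 2.
Row 4 now contains 3, so R4C2 = 1.
Row 5 now contains 3, leaving R5C3 = 1.
Row 6 now contains 5, so R6C3 = 3.
The full grid is 2 3 5 4 1 6 / 4 2 6 1 5 3 / 3 5 4 2 6 1 / 6 1 2 3 4 5 / 5 4 1 6 3 2 / 1 6 3 5 2 4.

6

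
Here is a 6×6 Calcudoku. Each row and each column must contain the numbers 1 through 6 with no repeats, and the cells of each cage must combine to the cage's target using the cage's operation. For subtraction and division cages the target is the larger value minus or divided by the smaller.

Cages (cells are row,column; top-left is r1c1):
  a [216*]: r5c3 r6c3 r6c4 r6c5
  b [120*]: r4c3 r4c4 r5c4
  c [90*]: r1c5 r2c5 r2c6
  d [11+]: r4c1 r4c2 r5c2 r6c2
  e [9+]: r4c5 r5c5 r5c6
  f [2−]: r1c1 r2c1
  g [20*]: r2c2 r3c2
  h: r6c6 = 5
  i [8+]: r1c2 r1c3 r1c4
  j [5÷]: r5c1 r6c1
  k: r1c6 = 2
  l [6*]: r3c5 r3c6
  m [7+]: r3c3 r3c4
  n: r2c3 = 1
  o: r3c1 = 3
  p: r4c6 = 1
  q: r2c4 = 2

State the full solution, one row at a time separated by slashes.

Cage k is given, leaving r1c6 = 2.
N is a freebie, leaving r2c3 = 1.
Q is a freebie, so r2c4 = 2.
Cage o is a single given cell, so r3c1 = 3.
Cage p is given, leaving r4c6 = 1.
H is a freebie, leaving r6c6 = 5.
Cage l needs two cells with product 6, leaving r3c5 = 1.
Column 6 now contains 1, so r3c6 = 6.
Cage j needs two cells with quotient 5, which forces r5c1 = 5.
Row 6 now contains 5, which forces r6c1 = 1.
Column 6 already has 6; hence r2c6 = 3.
6 is placed in row 3, so r3c3 = 2.
1 is placed in row 3, leaving r3c4 = 5.
Column 6 now contains 3, so r5c6 = 4.
Cage g needs two cells with product 20, so r2c2 = 5.
Row 2 already has 5, leaving r2c5 = 6.
Row 3 already has 5, so r3c2 = 4.
Cage b needs product 120, leaving r4c3 = 5.
Cage b has product 120, so r4c4 = 4.
Row 5 now contains 4; hence r5c4 = 6.
Column 4 now contains 6, leaving r6c4 = 3.
Cage f's pair has difference 2; hence r1c1 = 6.
Cage i needs sum 8; hence r1c2 = 3.
Cage i needs sum 8, which forces r1c3 = 4.
3 is placed in column 4; hence r1c4 = 1.
6 is placed in column 5; hence r1c5 = 5.
Row 2 already has 6, which forces r2c1 = 4.
4 is placed in row 4, so r4c1 = 2.
Cage d has sum 11; hence r4c2 = 6.
2 is placed in row 4, which forces r4c5 = 3.
The 4 cells of cage d must have sum 11, leaving r5c2 = 1.
Row 5 now contains 6, so r5c3 = 3.
Column 5 already has 3, which forces r5c5 = 2.
Row 6 now contains 3, leaving r6c2 = 2.
Cage a has product 216; hence r6c3 = 6.
Cage a has product 216, which forces r6c5 = 4.

6 3 4 1 5 2 / 4 5 1 2 6 3 / 3 4 2 5 1 6 / 2 6 5 4 3 1 / 5 1 3 6 2 4 / 1 2 6 3 4 5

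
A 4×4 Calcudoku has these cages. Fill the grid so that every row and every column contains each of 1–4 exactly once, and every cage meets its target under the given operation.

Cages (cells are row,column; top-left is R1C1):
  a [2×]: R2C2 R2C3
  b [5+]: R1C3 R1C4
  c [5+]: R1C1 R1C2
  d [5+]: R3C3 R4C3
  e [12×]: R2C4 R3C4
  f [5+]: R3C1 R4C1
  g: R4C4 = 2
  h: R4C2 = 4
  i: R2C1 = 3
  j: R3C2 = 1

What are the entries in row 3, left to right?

Cage i is a single given cell; hence R2C1 = 3.
Row 2 already has 3, leaving R2C4 = 4.
Cage j is a single given cell, leaving R3C2 = 1.
4 is placed in column 4; hence R3C4 = 3.
H is a freebie, which forces R4C2 = 4.
Cage g is given, leaving R4C4 = 2.
The two cells of cage c must have sum 5; hence R1C1 = 2.
Cage c's pair has sum 5, which forces R1C2 = 3.
Cage b needs two cells with sum 5, so R1C3 = 4.
2 is placed in column 4, which forces R1C4 = 1.
Column 2 now contains 1, which forces R2C2 = 2.
Cage a's pair has product 2, so R2C3 = 1.
Cage f's pair has sum 5, so R3C1 = 4.
Column 3 now contains 4; hence R3C3 = 2.
2 is placed in row 4, leaving R4C1 = 1.
Column 3 already has 1, leaving R4C3 = 3.
Filled in: 2 3 4 1 / 3 2 1 4 / 4 1 2 3 / 1 4 3 2.

4 1 2 3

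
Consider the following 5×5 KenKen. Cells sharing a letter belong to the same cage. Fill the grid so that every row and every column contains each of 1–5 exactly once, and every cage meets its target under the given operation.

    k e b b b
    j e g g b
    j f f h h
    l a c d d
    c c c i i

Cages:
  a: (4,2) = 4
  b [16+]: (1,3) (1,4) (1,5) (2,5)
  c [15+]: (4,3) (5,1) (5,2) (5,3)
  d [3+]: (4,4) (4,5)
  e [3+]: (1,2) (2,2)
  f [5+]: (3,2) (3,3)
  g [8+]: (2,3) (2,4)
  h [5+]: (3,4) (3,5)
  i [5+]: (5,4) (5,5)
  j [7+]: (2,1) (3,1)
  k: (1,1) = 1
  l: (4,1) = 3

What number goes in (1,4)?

3

Cage k is given; hence (1,1) = 1.
Row 1 already has 1, which forces (1,2) = 2.
Column 2 now contains 2, leaving (2,2) = 1.
L is a freebie, so (4,1) = 3.
A is a freebie; hence (4,2) = 4.
Row 4 now contains 4, so (4,3) = 5.
Column 3 already has 5, leaving (2,3) = 3.
Cage g's pair has sum 8; hence (2,4) = 5.
The 4 cells of cage b must have sum 16; hence (2,5) = 4.
Column 2 now contains 4; hence (3,2) = 3.
Cage f needs two cells with sum 5, which forces (3,3) = 2.
2 is placed in row 3, which forces (3,5) = 1.
1 is placed in column 5, leaving (4,5) = 2.
3 is placed in column 2, leaving (5,2) = 5.
Column 3 now contains 2; hence (5,3) = 1.
Column 5 now contains 2, leaving (5,5) = 3.
Column 3 now contains 3; hence (1,3) = 4.
The 4 cells of cage b must have sum 16, so (1,4) = 3.
Column 5 already has 3; hence (1,5) = 5.
5 is placed in row 2, which forces (2,1) = 2.
2 is placed in row 3, so (3,1) = 5.
Row 3 already has 1; hence (3,4) = 4.
2 is placed in row 4, so (4,4) = 1.
Cage c needs sum 15, so (5,1) = 4.
Cage i needs two cells with sum 5, so (5,4) = 2.
Completed grid: 1 2 4 3 5 / 2 1 3 5 4 / 5 3 2 4 1 / 3 4 5 1 2 / 4 5 1 2 3.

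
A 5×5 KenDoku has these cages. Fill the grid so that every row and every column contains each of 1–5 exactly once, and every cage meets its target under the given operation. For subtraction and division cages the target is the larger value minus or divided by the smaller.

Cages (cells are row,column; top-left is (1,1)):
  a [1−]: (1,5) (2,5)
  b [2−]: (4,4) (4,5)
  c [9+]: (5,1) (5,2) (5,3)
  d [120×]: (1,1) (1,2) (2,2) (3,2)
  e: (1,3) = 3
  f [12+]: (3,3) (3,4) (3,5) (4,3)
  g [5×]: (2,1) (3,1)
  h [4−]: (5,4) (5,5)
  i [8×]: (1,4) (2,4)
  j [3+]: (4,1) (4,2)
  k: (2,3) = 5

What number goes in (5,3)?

Cage e is given, which forces (1,3) = 3.
K is a freebie, which forces (2,3) = 5.
5 is placed in row 2, so (2,1) = 1.
The two cells of cage g must have product 5, leaving (3,1) = 5.
Column 1 now contains 1, leaving (4,1) = 2.
Row 4 already has 2, leaving (4,2) = 1.
1 is placed in row 4, leaving (4,3) = 4.
Column 1 now contains 2; hence (1,1) = 4.
Cage d has product 120; hence (1,2) = 5.
Row 1 now contains 4; hence (1,4) = 2.
Row 1 already has 2, so (1,5) = 1.
Column 4 now contains 2; hence (2,4) = 4.
Cage f has sum 12; hence (3,3) = 1.
Column 4 now contains 4, leaving (3,4) = 3.
Row 3 already has 3, which forces (3,5) = 4.
3 is placed in column 4, leaving (4,4) = 5.
5 is placed in row 4; hence (4,5) = 3.
Column 1 already has 4; hence (5,1) = 3.
Row 5 already has 3, leaving (5,2) = 4.
Column 3 already has 1, so (5,3) = 2.
Column 4 now contains 5, so (5,4) = 1.
Column 5 now contains 1, so (5,5) = 5.
Cage d has product 120; hence (2,2) = 3.
Column 5 already has 3, which forces (2,5) = 2.
Row 3 already has 3, which forces (3,2) = 2.
Filled in: 4 5 3 2 1 / 1 3 5 4 2 / 5 2 1 3 4 / 2 1 4 5 3 / 3 4 2 1 5.

2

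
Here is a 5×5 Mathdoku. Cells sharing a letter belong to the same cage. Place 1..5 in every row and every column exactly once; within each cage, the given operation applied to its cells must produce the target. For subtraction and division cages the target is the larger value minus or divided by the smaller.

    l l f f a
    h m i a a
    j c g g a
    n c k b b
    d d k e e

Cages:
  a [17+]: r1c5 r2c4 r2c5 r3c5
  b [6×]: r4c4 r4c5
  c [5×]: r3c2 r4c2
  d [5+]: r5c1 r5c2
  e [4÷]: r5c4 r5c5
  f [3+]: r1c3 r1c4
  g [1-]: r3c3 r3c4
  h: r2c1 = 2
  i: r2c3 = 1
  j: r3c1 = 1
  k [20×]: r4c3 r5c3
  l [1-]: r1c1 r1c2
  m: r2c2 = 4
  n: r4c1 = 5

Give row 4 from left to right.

5 1 4 3 2

Cage h is given, leaving r2c1 = 2.
Cage m is a single given cell, so r2c2 = 4.
I is a freebie, which forces r2c3 = 1.
Cage a has sum 17, so r2c4 = 5.
4 is placed in row 2, leaving r2c5 = 3.
Cage j is given, leaving r3c1 = 1.
Row 3 now contains 1, which forces r3c2 = 5.
Row 3 now contains 5, which forces r3c5 = 4.
Cage n is a single given cell, so r4c1 = 5.
Column 2 now contains 5, leaving r4c2 = 1.
Row 4 already has 5, which forces r4c3 = 4.
Column 5 already has 3, so r4c5 = 2.
Column 3 already has 4; hence r5c3 = 5.
4 is placed in column 5; hence r5c5 = 1.
1 is placed in column 3, so r1c3 = 2.
The two cells of cage f must have sum 3; hence r1c4 = 1.
4 is placed in column 5, so r1c5 = 5.
Column 3 now contains 2, leaving r3c3 = 3.
Row 3 already has 3; hence r3c4 = 2.
Row 4 already has 2, leaving r4c4 = 3.
The two cells of cage d must have sum 5, leaving r5c1 = 3.
Cage d needs two cells with sum 5; hence r5c2 = 2.
1 is placed in row 5, which forces r5c4 = 4.
3 is placed in column 1, so r1c1 = 4.
2 is placed in row 1, so r1c2 = 3.
Completed grid: 4 3 2 1 5 / 2 4 1 5 3 / 1 5 3 2 4 / 5 1 4 3 2 / 3 2 5 4 1.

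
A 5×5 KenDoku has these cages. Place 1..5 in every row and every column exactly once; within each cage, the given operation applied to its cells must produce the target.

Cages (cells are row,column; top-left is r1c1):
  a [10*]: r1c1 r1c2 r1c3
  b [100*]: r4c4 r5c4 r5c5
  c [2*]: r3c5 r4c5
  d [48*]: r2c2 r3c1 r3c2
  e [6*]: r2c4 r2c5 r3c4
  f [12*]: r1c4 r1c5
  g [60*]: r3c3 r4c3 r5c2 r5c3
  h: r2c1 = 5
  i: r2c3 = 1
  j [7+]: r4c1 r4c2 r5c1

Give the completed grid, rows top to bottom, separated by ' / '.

Cage h is a single given cell, leaving r2c1 = 5.
Cage d has product 48, leaving r2c2 = 4.
Cage i is given; hence r2c3 = 1.
Cage d has product 48, so r3c1 = 4.
Cage d needs product 48, which forces r3c2 = 3.
Cage b has product 100, leaving r4c4 = 5.
The 3 cells of cage b must have product 100, which forces r5c4 = 4.
The 3 cells of cage b must have product 100, so r5c5 = 5.
Column 4 now contains 4, so r1c4 = 3.
The two cells of cage f must have product 12, which forces r1c5 = 4.
Column 4 now contains 3; hence r2c4 = 2.
2 is placed in row 2, leaving r2c5 = 3.
The 4 cells of cage g must have product 60, which forces r3c3 = 5.
The 3 cells of cage e must have product 6, which forces r3c4 = 1.
Row 3 already has 1, leaving r3c5 = 2.
Cage j needs sum 7, so r4c1 = 3.
Cage j has sum 7, so r4c2 = 2.
Row 4 now contains 2; hence r4c3 = 4.
Column 5 already has 2, leaving r4c5 = 1.
The 3 cells of cage j must have sum 7; hence r5c1 = 2.
2 is placed in column 2, so r5c2 = 1.
Row 5 now contains 5, so r5c3 = 3.
Column 1 now contains 2, so r1c1 = 1.
Column 2 already has 1, leaving r1c2 = 5.
Column 3 already has 5, leaving r1c3 = 2.

1 5 2 3 4 / 5 4 1 2 3 / 4 3 5 1 2 / 3 2 4 5 1 / 2 1 3 4 5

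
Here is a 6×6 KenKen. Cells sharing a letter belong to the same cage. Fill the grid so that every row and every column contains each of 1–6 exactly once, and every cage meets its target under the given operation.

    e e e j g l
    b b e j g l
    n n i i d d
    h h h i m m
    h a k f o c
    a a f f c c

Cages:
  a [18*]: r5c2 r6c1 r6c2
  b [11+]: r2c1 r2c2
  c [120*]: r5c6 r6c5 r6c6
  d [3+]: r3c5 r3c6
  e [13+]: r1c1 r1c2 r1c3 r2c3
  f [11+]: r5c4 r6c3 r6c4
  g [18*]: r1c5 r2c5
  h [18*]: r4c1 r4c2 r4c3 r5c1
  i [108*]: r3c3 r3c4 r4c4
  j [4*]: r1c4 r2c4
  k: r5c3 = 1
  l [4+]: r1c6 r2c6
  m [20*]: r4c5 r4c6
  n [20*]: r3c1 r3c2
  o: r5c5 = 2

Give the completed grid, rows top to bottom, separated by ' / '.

4 2 5 1 6 3 / 6 5 2 4 3 1 / 5 4 6 3 1 2 / 2 1 3 6 4 5 / 3 6 1 5 2 4 / 1 3 4 2 5 6

The 3 cells of cage i must have product 108, which forces r3c3 = 6.
Cage i has product 108, so r3c4 = 3.
Cage i needs product 108; hence r4c4 = 6.
Cage k is a single given cell, leaving r5c3 = 1.
Cage o is given; hence r5c5 = 2.
Column 5 now contains 2; hence r3c5 = 1.
The two cells of cage d must have sum 3, leaving r3c6 = 2.
Row 5 already has 1; hence r5c1 = 3.
3 is placed in row 5; hence r5c2 = 6.
Cage b's pair has sum 11; hence r2c1 = 6.
Column 2 now contains 6, which forces r2c2 = 5.
6 is placed in row 2, leaving r2c5 = 3.
3 is placed in row 2, which forces r2c6 = 1.
5 is placed in column 2, which forces r3c2 = 4.
The 3 cells of cage a must have product 18, leaving r6c1 = 1.
The 3 cells of cage a must have product 18, which forces r6c2 = 3.
Cage j's pair has product 4, so r1c4 = 1.
3 is placed in column 5, leaving r1c5 = 6.
1 is placed in column 6, which forces r1c6 = 3.
1 is placed in row 2, leaving r2c4 = 4.
4 is placed in row 3; hence r3c1 = 5.
1 is placed in column 1, leaving r4c1 = 2.
The 4 cells of cage h must have product 18; hence r4c2 = 1.
Cage h has product 18; hence r4c3 = 3.
4 is placed in column 4, which forces r5c4 = 5.
Row 5 already has 5, which forces r5c6 = 4.
5 is placed in column 4; hence r6c4 = 2.
Column 1 now contains 5, so r1c1 = 4.
Row 1 now contains 1, leaving r1c2 = 2.
Cage e has sum 13, which forces r1c3 = 5.
Row 2 already has 4, which forces r2c3 = 2.
Cage m's pair has product 20, so r4c5 = 4.
4 is placed in column 6, which forces r4c6 = 5.
Cage f has sum 11; hence r6c3 = 4.
Cage c has product 120; hence r6c5 = 5.
Cage c has product 120, so r6c6 = 6.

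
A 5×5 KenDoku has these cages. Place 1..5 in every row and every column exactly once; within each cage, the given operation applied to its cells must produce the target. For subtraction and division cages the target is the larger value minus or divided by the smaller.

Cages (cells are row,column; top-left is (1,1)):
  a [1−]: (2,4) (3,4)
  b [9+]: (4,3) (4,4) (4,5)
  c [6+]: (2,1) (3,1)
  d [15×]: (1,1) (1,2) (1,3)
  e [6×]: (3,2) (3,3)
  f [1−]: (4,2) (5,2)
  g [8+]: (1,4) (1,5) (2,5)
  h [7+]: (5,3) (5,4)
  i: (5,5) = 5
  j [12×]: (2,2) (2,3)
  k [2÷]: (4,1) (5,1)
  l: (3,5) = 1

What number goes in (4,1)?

L is a freebie; hence (3,5) = 1.
I is a freebie; hence (5,5) = 5.
The only place for 4 in row 1 is (1,5).
In row 1, 2 can only go at (1,4), so (1,4) = 2.
Cage g needs sum 8; hence (2,5) = 2.
Column 5 now contains 2; hence (4,5) = 3.
The only place for 1 in row 2 is (2,1).
Cage c's pair has sum 6; hence (3,1) = 5.
Column 1 now contains 5; hence (1,1) = 3.
The only place for 5 in row 2 is (2,4).
Cage a needs two cells with difference 1, leaving (3,4) = 4.
Column 4 now contains 4, so (4,4) = 1.
Column 4 now contains 4, which forces (5,4) = 3.
The 3 cells of cage b must have sum 9; hence (4,3) = 5.
Row 5 already has 3; hence (5,3) = 4.
The 3 cells of cage d must have product 15; hence (1,2) = 5.
Column 3 now contains 5, leaving (1,3) = 1.
The two cells of cage j must have product 12, so (2,2) = 4.
Column 3 already has 4, leaving (2,3) = 3.
Column 3 now contains 3; hence (3,3) = 2.
Cage k needs two cells with quotient 2, which forces (4,1) = 4.
Row 4 now contains 5, so (4,2) = 2.
Row 5 now contains 4; hence (5,1) = 2.
Row 5 now contains 4, leaving (5,2) = 1.
Row 3 already has 2, leaving (3,2) = 3.
The full grid is 3 5 1 2 4 / 1 4 3 5 2 / 5 3 2 4 1 / 4 2 5 1 3 / 2 1 4 3 5.

4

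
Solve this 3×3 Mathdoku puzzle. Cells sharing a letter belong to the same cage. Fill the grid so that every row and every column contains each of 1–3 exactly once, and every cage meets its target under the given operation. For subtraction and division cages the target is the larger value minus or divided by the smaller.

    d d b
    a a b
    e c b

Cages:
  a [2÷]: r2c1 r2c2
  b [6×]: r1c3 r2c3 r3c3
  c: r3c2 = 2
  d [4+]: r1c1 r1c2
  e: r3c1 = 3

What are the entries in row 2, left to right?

2 1 3

Cage e is given, leaving r3c1 = 3.
Cage c is given; hence r3c2 = 2.
Row 3 now contains 2, leaving r3c3 = 1.
Column 1 already has 3, leaving r1c1 = 1.
Cage d's pair has sum 4, so r1c2 = 3.
Row 1 now contains 3; hence r1c3 = 2.
Cage a's pair has quotient 2, leaving r2c1 = 2.
Column 2 already has 2, which forces r2c2 = 1.
Column 3 now contains 2, so r2c3 = 3.
The full grid is 1 3 2 / 2 1 3 / 3 2 1.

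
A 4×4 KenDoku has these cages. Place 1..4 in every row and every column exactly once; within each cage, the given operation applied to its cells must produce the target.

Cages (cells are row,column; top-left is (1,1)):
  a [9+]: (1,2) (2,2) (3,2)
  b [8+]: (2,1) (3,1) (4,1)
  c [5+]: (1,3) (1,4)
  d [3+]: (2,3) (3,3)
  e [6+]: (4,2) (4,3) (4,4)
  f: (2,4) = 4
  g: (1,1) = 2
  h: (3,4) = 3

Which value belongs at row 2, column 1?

3

Cage g is a single given cell; hence (1,1) = 2.
F is a freebie; hence (2,4) = 4.
Cage h is a single given cell, leaving (3,4) = 3.
Cage c needs two cells with sum 5; hence (1,3) = 4.
3 is placed in column 4, so (1,4) = 1.
Column 4 now contains 1, which forces (4,4) = 2.
4 is placed in row 1, so (1,2) = 3.
Cage a needs sum 9, leaving (2,2) = 2.
Row 2 already has 2, so (2,3) = 1.
Cage a needs sum 9, leaving (3,2) = 4.
Column 3 already has 1, so (3,3) = 2.
3 is placed in column 2, which forces (4,2) = 1.
Column 3 already has 1; hence (4,3) = 3.
Row 2 already has 1, which forces (2,1) = 3.
Row 3 now contains 4, leaving (3,1) = 1.
3 is placed in row 4; hence (4,1) = 4.
The full grid is 2 3 4 1 / 3 2 1 4 / 1 4 2 3 / 4 1 3 2.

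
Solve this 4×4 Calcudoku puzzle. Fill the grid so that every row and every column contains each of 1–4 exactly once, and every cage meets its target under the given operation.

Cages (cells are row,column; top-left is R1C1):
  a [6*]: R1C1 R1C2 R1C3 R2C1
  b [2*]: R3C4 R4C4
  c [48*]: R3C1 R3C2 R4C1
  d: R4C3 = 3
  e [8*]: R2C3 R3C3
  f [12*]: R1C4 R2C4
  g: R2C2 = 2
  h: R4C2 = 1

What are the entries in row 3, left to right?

3 4 2 1

Cage a has product 6; hence R2C1 = 1.
Cage g is a single given cell, leaving R2C2 = 2.
Row 2 now contains 2, which forces R2C3 = 4.
Row 2 now contains 4, so R2C4 = 3.
Cage c has product 48, leaving R3C1 = 3.
Cage c has product 48, so R3C2 = 4.
Column 3 already has 4; hence R3C3 = 2.
Row 3 already has 2, so R3C4 = 1.
Cage c has product 48, so R4C1 = 4.
H is a freebie; hence R4C2 = 1.
D is a freebie; hence R4C3 = 3.
Column 4 now contains 1, so R4C4 = 2.
Column 1 now contains 3, which forces R1C1 = 2.
1 is placed in column 2, which forces R1C2 = 3.
Column 3 now contains 3, so R1C3 = 1.
Column 4 already has 3, so R1C4 = 4.
Filled in: 2 3 1 4 / 1 2 4 3 / 3 4 2 1 / 4 1 3 2.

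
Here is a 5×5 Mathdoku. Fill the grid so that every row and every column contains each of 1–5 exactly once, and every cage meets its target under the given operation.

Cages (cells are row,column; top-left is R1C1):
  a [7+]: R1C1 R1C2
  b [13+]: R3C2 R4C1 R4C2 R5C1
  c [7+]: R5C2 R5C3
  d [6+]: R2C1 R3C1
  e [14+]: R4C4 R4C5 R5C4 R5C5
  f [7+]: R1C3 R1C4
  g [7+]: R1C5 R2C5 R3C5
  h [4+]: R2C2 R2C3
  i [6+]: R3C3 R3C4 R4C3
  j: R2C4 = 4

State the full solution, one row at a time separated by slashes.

3 4 5 2 1 / 5 1 3 4 2 / 1 5 2 3 4 / 4 2 1 5 3 / 2 3 4 1 5

J is a freebie, which forces R2C4 = 4.
In row 1, 1 can only go at R1C5, so R1C5 = 1.
Column 5 now contains 1, so R2C5 = 2.
Cage g has sum 7, leaving R3C5 = 4.
In row 2, 5 can only go at R2C1, so R2C1 = 5.
Column 1 now contains 5, so R3C1 = 1.
Cage i needs sum 6; hence R4C3 = 1.
1 is placed in row 4; hence R4C4 = 5.
5 is placed in row 4, so R4C5 = 3.
Column 4 now contains 5; hence R5C4 = 1.
Column 5 now contains 3, which forces R5C5 = 5.
Cage h's pair has sum 4, which forces R2C2 = 1.
1 is placed in column 3, so R2C3 = 3.
Column 3 now contains 3, leaving R3C3 = 2.
Row 3 now contains 2; hence R3C4 = 3.
Column 3 now contains 3, which forces R5C3 = 4.
4 is placed in column 3, which forces R1C3 = 5.
3 is placed in column 4; hence R1C4 = 2.
Row 3 now contains 3, which forces R3C2 = 5.
Cage b needs sum 13; hence R4C1 = 4.
The 4 cells of cage b must have sum 13; hence R4C2 = 2.
4 is placed in row 5; hence R5C1 = 2.
4 is placed in row 5, which forces R5C2 = 3.
Column 1 already has 4, so R1C1 = 3.
Column 2 now contains 3; hence R1C2 = 4.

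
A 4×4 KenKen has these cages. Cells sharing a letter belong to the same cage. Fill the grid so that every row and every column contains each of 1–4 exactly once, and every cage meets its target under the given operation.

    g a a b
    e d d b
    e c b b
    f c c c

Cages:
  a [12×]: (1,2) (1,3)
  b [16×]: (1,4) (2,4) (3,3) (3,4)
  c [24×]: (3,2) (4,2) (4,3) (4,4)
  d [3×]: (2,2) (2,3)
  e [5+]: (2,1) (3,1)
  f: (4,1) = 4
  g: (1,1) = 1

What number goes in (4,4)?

3

Cage g is a single given cell, so (1,1) = 1.
The 4 cells of cage b must have product 16, so (3,3) = 2.
Cage f is given; hence (4,1) = 4.
Cage e needs two cells with sum 5, so (2,1) = 2.
4 is placed in column 1, which forces (3,1) = 3.
Cage c needs product 24, leaving (3,2) = 4.
Row 3 already has 4, which forces (3,4) = 1.
Column 2 now contains 4, leaving (1,2) = 3.
Cage a's pair has product 12, which forces (1,3) = 4.
Cage b needs product 16; hence (1,4) = 2.
Column 2 already has 3, leaving (2,2) = 1.
Row 2 already has 1, which forces (2,3) = 3.
Column 4 already has 1, so (2,4) = 4.
Column 2 already has 1; hence (4,2) = 2.
Column 3 now contains 3; hence (4,3) = 1.
Column 4 now contains 2; hence (4,4) = 3.
The full grid is 1 3 4 2 / 2 1 3 4 / 3 4 2 1 / 4 2 1 3.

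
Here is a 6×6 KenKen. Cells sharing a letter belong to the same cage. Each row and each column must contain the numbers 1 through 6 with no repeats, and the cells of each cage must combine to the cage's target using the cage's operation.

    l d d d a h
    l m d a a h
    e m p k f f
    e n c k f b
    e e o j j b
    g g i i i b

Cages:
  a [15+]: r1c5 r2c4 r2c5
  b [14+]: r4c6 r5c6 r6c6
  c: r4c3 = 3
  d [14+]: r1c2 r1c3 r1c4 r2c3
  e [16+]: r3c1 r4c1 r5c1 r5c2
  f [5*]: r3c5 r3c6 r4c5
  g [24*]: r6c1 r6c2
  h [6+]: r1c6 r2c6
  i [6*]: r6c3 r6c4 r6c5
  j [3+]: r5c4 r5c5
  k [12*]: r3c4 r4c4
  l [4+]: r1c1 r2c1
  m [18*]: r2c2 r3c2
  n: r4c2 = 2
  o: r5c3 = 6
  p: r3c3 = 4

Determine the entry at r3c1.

2

P is a freebie, leaving r3c3 = 4.
Cage f needs product 5; hence r3c5 = 5.
Cage f needs product 5; hence r3c6 = 1.
Cage n is a single given cell, so r4c2 = 2.
Cage c is given; hence r4c3 = 3.
Cage f needs product 5; hence r4c5 = 1.
Cage o is a single given cell, which forces r5c3 = 6.
Column 5 already has 1, which forces r5c5 = 2.
2 is placed in column 5, so r6c5 = 3.
The 3 cells of cage a must have sum 15, so r2c4 = 5.
Row 5 now contains 2, so r5c4 = 1.
The 3 cells of cage b must have sum 14, so r5c6 = 3.
Column 4 now contains 1, so r6c4 = 2.
Column 4 now contains 2, leaving r3c4 = 3.
Cage k needs two cells with product 12, leaving r4c4 = 4.
Row 6 already has 2, so r6c3 = 1.
Cage d needs sum 14, so r1c2 = 1.
Cage d has sum 14, which forces r1c3 = 5.
Column 4 already has 4, leaving r1c4 = 6.
6 is placed in row 1, so r1c5 = 4.
4 is placed in row 1, which forces r1c6 = 2.
Cage m's pair has product 18; hence r2c2 = 3.
Column 3 now contains 1, which forces r2c3 = 2.
Column 5 now contains 4, so r2c5 = 6.
Column 6 already has 2, which forces r2c6 = 4.
Row 3 already has 3, so r3c1 = 2.
Row 3 already has 3, so r3c2 = 6.
Row 4 now contains 4, which forces r4c1 = 5.
Row 4 now contains 5, which forces r4c6 = 6.
Cage e needs sum 16, leaving r5c1 = 4.
The 4 cells of cage e must have sum 16, so r5c2 = 5.
Column 1 already has 4, which forces r6c1 = 6.
Column 2 now contains 6, leaving r6c2 = 4.
Column 6 now contains 6, so r6c6 = 5.
Row 1 now contains 1, leaving r1c1 = 3.
Row 2 already has 3; hence r2c1 = 1.
Filled in: 3 1 5 6 4 2 / 1 3 2 5 6 4 / 2 6 4 3 5 1 / 5 2 3 4 1 6 / 4 5 6 1 2 3 / 6 4 1 2 3 5.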